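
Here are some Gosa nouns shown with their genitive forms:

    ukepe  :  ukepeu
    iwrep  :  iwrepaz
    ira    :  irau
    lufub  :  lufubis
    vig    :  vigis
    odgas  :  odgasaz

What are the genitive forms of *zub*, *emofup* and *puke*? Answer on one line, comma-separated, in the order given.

zubis, emofupaz, pukeu

The alternation tracks the final sound of the stem — -az when the stem ends in a voiceless consonant (*iwrep*, *odgas*); -is when the stem ends in a voiced consonant (*lufub*, *vig*); -u when the stem ends in a vowel (*ukepe*, *ira*).
*zub* — final sound /b/ (a voiced consonant) → -is → *zubis*.
*emofup*: final sound = /p/, a voiceless consonant → -az → *emofupaz*.
*puke*: final sound = /e/, a vowel → -u → *pukeu*.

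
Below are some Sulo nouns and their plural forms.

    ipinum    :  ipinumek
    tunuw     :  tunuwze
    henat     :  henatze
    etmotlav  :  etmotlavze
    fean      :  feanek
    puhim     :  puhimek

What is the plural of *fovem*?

The pattern is nasality of the final consonant: -ek when the stem ends in a nasal (*ipinum*, *fean*, *puhim*); -ze when the stem ends in a non-nasal consonant (*tunuw*, *henat*, *etmotlav*).
*fovem*: final consonant = /m/, a nasal → -ek → *fovemek*.

fovemek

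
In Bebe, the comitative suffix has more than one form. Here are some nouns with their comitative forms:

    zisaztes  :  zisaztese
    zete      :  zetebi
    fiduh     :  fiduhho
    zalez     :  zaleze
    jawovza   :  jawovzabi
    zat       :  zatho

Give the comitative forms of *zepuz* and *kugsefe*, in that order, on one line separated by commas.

zepuze, kugsefebi

Looking at the final sound of each stem: -e when the stem ends in a sibilant (*zisaztes*, *zalez*); -ho when the stem ends in a non-sibilant consonant (*fiduh*, *zat*); -bi when the stem ends in a vowel (*zete*, *jawovza*).
The final sound of *zepuz* is /z/, which is a sibilant, so the suffix is -e, giving *zepuze*.
*kugsefe*: final sound = /e/, a vowel → -bi → *kugsefebi*.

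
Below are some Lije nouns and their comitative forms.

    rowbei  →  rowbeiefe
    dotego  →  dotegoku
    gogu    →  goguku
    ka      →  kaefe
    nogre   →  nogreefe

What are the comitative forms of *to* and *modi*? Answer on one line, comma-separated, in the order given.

Looking at the last vowel of each stem: -ku when the last vowel of the stem is a rounded vowel (*dotego*, *gogu*); -efe when the last vowel of the stem is an unrounded vowel (*rowbei*, *ka*, *nogre*).
Since the last vowel of *to* is /o/ (a rounded vowel), it takes -ku, giving *toku*.
*modi* — last vowel /i/ (an unrounded vowel) → -efe → *modiefe*.

toku, modiefe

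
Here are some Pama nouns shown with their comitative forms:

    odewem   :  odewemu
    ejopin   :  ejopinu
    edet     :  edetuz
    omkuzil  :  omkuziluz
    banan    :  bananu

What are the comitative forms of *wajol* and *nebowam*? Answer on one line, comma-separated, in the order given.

The alternation tracks the final consonant of the stem — -u when the stem ends in a nasal (*odewem*, *ejopin*, *banan*); -uz when the stem ends in a non-nasal consonant (*edet*, *omkuzil*).
Since the final consonant of *wajol* is /l/ (non-nasal), it takes -uz, giving *wajoluz*.
*nebowam*: final consonant = /m/, a nasal → -u → *nebowamu*.

wajoluz, nebowamu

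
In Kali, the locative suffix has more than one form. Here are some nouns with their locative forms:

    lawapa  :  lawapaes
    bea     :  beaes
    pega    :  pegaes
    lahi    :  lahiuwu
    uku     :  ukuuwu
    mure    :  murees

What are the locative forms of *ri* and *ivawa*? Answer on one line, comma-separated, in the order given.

The alternation tracks the last vowel of the stem — -uwu when the last vowel of the stem is a high vowel (*lahi*, *uku*); -es when the last vowel of the stem is a non-high vowel (*lawapa*, *bea*, *pega*, *mure*).
Since the last vowel of *ri* is /i/ (a high vowel), it takes -uwu, giving *riuwu*.
The last vowel of *ivawa* is /a/, which is a non-high vowel, so the suffix is -es, giving *ivawaes*.

riuwu, ivawaes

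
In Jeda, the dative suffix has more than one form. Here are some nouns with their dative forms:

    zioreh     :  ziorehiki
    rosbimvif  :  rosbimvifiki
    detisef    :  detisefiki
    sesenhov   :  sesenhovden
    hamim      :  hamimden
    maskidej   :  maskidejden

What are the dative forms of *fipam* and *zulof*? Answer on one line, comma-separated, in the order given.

fipamden, zulofiki

Looking at the final consonant of each stem: -iki when the stem ends in a voiceless consonant (*zioreh*, *rosbimvif*, *detisef*); -den when the stem ends in a voiced consonant (*sesenhov*, *hamim*, *maskidej*).
The final consonant of *fipam* is /m/, which is voiced, so the suffix is -den, giving *fipamden*.
The final consonant of *zulof* is /f/, which is voiceless, so the suffix is -iki, giving *zulofiki*.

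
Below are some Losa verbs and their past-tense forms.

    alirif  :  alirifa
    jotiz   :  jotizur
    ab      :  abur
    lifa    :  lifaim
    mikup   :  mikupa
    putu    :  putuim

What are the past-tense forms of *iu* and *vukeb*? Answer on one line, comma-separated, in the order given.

Looking at the final sound of each stem: -a when the stem ends in a voiceless consonant (*alirif*, *mikup*); -ur when the stem ends in a voiced consonant (*jotiz*, *ab*); -im when the stem ends in a vowel (*lifa*, *putu*).
The final sound of *iu* is /u/, which is a vowel, so the suffix is -im, giving *iuim*.
The final sound of *vukeb* is /b/, which is a voiced consonant, so the suffix is -ur, giving *vukebur*.

iuim, vukebur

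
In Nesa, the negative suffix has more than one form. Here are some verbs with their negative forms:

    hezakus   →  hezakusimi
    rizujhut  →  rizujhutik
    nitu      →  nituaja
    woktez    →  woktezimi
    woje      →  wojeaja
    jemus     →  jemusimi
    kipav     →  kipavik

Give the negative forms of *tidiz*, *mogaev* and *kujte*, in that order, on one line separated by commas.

The suffix is conditioned by the final sound: -imi when the stem ends in a sibilant (*hezakus*, *woktez*, *jemus*); -ik when the stem ends in a non-sibilant consonant (*rizujhut*, *kipav*); -aja when the stem ends in a vowel (*nitu*, *woje*).
*tidiz* — final sound /z/ (a sibilant) → -imi → *tidizimi*.
*mogaev*: final sound = /v/, a non-sibilant consonant → -ik → *mogaevik*.
*kujte*: final sound = /e/, a vowel → -aja → *kujteaja*.

tidizimi, mogaevik, kujteaja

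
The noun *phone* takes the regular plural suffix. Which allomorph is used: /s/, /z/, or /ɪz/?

The stem *phone* ends in a voiced non-sibilant sound.
The plural suffix surfaces as /ɪz/ after sibilants, /s/ after other voiceless consonants, and /z/ after other voiced sounds.
So the plural -s on *phone* is pronounced /z/.

/z/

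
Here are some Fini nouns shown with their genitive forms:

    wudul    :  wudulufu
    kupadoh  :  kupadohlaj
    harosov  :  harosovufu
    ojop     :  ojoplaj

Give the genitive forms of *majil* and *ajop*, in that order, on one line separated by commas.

majilufu, ajoplaj

The alternation tracks the final consonant of the stem — -laj when the stem ends in a voiceless consonant (*kupadoh*, *ojop*); -ufu when the stem ends in a voiced consonant (*wudul*, *harosov*).
*majil* — final consonant /l/ (voiced) → -ufu → *majilufu*.
*ajop*: final consonant = /p/, voiceless → -laj → *ajoplaj*.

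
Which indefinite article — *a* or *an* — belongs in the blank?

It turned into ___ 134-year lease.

The indefinite article is chosen by the initial *sound* of the following word, not its spelling.
The number *134* is spoken "one hundred …", beginning with /wʌn/ — a consonant sound.
So the article is *a*: It turned into a 134-year lease.

a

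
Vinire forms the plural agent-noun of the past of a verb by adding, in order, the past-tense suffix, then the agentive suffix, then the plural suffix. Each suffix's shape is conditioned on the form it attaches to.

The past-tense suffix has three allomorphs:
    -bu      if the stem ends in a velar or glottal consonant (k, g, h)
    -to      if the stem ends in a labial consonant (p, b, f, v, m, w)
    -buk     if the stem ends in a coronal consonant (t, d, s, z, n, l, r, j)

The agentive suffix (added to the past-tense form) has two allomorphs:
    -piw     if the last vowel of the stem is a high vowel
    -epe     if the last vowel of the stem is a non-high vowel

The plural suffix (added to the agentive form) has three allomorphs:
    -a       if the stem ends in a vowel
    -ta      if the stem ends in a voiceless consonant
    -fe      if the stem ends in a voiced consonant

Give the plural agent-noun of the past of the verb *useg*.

Since the final consonant of *useg* is /g/ (velar/glottal), it takes -bu, giving *usegbu*.
The past-tense form *usegbu* — last vowel /u/ (a high vowel) → -piw → *usegbupiw*.
The agentive form *usegbupiw*: final sound = /w/, a voiced consonant → -fe → *usegbupiwfe*.

usegbupiwfe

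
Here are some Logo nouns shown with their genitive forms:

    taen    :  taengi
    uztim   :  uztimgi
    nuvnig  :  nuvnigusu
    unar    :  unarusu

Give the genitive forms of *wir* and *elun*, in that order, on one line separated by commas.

The pattern is nasality of the final consonant: -gi when the stem ends in a nasal (*taen*, *uztim*); -usu when the stem ends in a non-nasal consonant (*nuvnig*, *unar*).
The final consonant of *wir* is /r/, which is non-nasal, so the suffix is -usu, giving *wirusu*.
*elun* — final consonant /n/ (a nasal) → -gi → *elungi*.

wirusu, elungi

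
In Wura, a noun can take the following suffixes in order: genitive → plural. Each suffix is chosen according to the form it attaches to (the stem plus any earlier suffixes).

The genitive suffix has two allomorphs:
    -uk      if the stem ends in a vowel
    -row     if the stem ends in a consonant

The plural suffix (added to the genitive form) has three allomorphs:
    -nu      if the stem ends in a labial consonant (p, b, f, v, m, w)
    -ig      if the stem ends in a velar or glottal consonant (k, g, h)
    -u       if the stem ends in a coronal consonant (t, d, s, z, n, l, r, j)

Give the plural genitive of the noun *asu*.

Since the final sound of *asu* is /u/ (a vowel), it takes -uk, giving *asuuk*.
Since the final consonant of the genitive form *asuuk* is /k/ (velar/glottal), it takes -ig, giving *asuukig*.

asuukig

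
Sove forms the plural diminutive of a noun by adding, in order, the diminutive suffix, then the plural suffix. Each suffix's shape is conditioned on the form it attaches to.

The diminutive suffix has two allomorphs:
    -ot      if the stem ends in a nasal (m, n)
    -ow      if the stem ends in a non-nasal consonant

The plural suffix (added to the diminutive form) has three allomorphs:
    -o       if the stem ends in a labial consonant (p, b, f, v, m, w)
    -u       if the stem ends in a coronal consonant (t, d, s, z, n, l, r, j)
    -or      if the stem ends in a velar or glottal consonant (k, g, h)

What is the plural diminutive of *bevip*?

bevipowo

*bevip*: final consonant = /p/, non-nasal → -ow → *bevipow*.
Since the final consonant of the diminutive form *bevipow* is /w/ (labial), it takes -o, giving *bevipowo*.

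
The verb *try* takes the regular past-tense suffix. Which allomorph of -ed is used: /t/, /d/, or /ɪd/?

The stem *try* ends in a voiced sound other than /d/.
The -ed suffix is realized as /ɪd/ after /t, d/; as /t/ after other voiceless consonants; and as /d/ after other voiced sounds.
So -ed on *try* is pronounced /d/.

/d/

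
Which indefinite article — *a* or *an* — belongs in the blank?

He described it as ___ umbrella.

The indefinite article is chosen by the initial *sound* of the following word, not its spelling.
*umbrella* begins with the sound /ʌ/ (u pronounced /ʌ/) — a vowel sound.
So the article is *an*: He described it as an umbrella.

an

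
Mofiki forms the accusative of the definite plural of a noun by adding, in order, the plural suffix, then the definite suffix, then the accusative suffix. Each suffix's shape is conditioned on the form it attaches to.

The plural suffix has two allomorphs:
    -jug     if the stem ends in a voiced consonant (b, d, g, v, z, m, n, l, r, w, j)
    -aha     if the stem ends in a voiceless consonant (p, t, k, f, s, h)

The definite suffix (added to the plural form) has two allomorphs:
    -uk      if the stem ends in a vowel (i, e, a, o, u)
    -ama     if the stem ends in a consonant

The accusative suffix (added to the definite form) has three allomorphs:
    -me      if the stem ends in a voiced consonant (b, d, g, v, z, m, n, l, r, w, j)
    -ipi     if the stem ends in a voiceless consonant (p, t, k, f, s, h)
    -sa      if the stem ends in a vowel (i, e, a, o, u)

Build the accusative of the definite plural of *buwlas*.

Since the final consonant of *buwlas* is /s/ (voiceless), it takes -aha, giving *buwlasaha*.
The final sound of the plural form *buwlasaha* is /a/, which is a vowel, so the definite suffix is -uk, giving *buwlasahauk*.
The definite form *buwlasahauk*: final sound = /k/, a voiceless consonant → -ipi → *buwlasahaukipi*.

buwlasahaukipi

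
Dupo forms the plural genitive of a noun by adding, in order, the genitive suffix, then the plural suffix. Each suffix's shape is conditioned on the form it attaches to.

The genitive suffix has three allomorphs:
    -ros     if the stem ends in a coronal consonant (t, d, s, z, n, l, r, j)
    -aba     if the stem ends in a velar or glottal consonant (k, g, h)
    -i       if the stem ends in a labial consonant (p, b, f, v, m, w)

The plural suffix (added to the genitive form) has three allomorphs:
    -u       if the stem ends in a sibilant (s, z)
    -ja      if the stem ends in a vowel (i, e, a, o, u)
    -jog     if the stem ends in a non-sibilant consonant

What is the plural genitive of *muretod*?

muretodrosu

*muretod* — final consonant /d/ (coronal) → -ros → *muretodros*.
The genitive form *muretodros* — final sound /s/ (a sibilant) → -u → *muretodrosu*.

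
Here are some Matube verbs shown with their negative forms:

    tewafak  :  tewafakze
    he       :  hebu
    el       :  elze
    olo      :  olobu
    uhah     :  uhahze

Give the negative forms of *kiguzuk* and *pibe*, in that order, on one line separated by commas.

kiguzukze, pibebu

Looking at the final sound of each stem: -ze when the stem ends in a consonant (*tewafak*, *el*, *uhah*); -bu when the stem ends in a vowel (*he*, *olo*).
Since the final sound of *kiguzuk* is /k/ (a consonant), it takes -ze, giving *kiguzukze*.
*pibe*: final sound = /e/, a vowel → -bu → *pibebu*.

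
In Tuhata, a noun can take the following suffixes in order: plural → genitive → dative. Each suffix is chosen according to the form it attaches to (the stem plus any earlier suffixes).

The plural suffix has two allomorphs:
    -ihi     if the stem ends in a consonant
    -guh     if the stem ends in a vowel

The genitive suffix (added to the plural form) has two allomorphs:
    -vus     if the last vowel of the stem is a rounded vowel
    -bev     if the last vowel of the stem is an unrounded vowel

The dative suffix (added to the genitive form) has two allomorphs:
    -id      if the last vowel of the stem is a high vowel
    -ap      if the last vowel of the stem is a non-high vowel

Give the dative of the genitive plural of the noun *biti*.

bitiguhvusid

Since the final sound of *biti* is /i/ (a vowel), it takes -guh, giving *bitiguh*.
The plural form *bitiguh* — last vowel /u/ (a rounded vowel) → -vus → *bitiguhvus*.
The genitive form *bitiguhvus* — last vowel /u/ (a high vowel) → -id → *bitiguhvusid*.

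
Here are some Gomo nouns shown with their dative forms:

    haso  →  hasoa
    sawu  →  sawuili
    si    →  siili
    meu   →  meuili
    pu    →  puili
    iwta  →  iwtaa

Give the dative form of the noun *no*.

noa

Looking at the last vowel of each stem: -ili when the last vowel of the stem is a high vowel (*sawu*, *si*, *meu*, *pu*); -a when the last vowel of the stem is a non-high vowel (*haso*, *iwta*).
*no*: last vowel = /o/, a non-high vowel → -a → *noa*.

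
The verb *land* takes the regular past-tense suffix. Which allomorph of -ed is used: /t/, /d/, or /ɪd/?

/ɪd/

The stem *land* ends in /t/ or /d/.
The -ed suffix is realized as /ɪd/ after /t, d/; as /t/ after other voiceless consonants; and as /d/ after other voiced sounds.
So -ed on *land* is pronounced /ɪd/.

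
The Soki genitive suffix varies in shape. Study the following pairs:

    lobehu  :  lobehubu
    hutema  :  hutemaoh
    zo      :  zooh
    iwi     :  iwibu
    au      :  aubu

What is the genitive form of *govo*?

govooh

Looking at the last vowel of each stem: -bu when the last vowel of the stem is a high vowel (*lobehu*, *iwi*, *au*); -oh when the last vowel of the stem is a non-high vowel (*hutema*, *zo*).
*govo* — last vowel /o/ (a non-high vowel) → -oh → *govooh*.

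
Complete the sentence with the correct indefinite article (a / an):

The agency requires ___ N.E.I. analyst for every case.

The indefinite article is chosen by the initial *sound* of the following word, not its spelling.
The initialism *N.E.I.* is read letter by letter; the first letter, N, is pronounced /ɛn/, which begins with a vowel sound.
So the article is *an*: The agency requires an N.E.I. analyst for every case.

an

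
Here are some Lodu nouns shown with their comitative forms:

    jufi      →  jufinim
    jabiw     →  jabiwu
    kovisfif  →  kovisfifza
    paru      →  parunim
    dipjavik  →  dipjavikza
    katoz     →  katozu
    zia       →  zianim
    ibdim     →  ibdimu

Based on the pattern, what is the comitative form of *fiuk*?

fiukza

Looking at the final sound of each stem: -za when the stem ends in a voiceless consonant (*kovisfif*, *dipjavik*); -u when the stem ends in a voiced consonant (*jabiw*, *katoz*, *ibdim*); -nim when the stem ends in a vowel (*jufi*, *paru*, *zia*).
*fiuk* — final sound /k/ (a voiceless consonant) → -za → *fiukza*.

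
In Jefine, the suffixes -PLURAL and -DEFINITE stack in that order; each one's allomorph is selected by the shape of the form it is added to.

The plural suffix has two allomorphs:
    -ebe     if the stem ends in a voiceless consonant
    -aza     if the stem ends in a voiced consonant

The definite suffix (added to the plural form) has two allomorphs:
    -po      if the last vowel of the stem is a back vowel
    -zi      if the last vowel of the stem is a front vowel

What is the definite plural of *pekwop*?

pekwopebezi

*pekwop* — final consonant /p/ (voiceless) → -ebe → *pekwopebe*.
The plural form *pekwopebe*: last vowel = /e/, a front vowel → -zi → *pekwopebezi*.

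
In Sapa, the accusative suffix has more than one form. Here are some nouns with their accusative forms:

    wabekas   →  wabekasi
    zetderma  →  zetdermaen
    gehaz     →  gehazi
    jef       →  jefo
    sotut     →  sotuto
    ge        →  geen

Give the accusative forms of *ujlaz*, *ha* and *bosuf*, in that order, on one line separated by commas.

ujlazi, haen, bosufo

The pattern is sibilance of the final sound: -i when the stem ends in a sibilant (*wabekas*, *gehaz*); -o when the stem ends in a non-sibilant consonant (*jef*, *sotut*); -en when the stem ends in a vowel (*zetderma*, *ge*).
*ujlaz* — final sound /z/ (a sibilant) → -i → *ujlazi*.
Since the final sound of *ha* is /a/ (a vowel), it takes -en, giving *haen*.
Since the final sound of *bosuf* is /f/ (a non-sibilant consonant), it takes -o, giving *bosufo*.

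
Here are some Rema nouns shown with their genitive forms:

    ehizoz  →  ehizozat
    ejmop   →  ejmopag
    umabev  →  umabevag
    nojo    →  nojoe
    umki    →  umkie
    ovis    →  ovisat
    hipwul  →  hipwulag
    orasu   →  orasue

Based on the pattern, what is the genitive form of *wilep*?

wilepag

The pattern is sibilance of the final sound: -at when the stem ends in a sibilant (*ehizoz*, *ovis*); -ag when the stem ends in a non-sibilant consonant (*ejmop*, *umabev*, *hipwul*); -e when the stem ends in a vowel (*nojo*, *umki*, *orasu*).
Since the final sound of *wilep* is /p/ (a non-sibilant consonant), it takes -ag, giving *wilepag*.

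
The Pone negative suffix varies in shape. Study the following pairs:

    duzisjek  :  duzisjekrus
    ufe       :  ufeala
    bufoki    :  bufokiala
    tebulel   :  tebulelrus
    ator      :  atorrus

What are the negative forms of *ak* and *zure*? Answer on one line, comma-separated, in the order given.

akrus, zureala

The pattern is consonant vs. vowel: -rus when the stem ends in a consonant (*duzisjek*, *tebulel*, *ator*); -ala when the stem ends in a vowel (*ufe*, *bufoki*).
*ak* — final sound /k/ (a consonant) → -rus → *akrus*.
*zure* — final sound /e/ (a vowel) → -ala → *zureala*.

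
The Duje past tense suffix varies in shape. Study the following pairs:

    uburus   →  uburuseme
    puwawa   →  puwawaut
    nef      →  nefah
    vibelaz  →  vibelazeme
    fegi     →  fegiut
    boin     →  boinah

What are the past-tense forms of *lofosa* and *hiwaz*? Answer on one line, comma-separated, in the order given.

The pattern is sibilance of the final sound: -eme when the stem ends in a sibilant (*uburus*, *vibelaz*); -ah when the stem ends in a non-sibilant consonant (*nef*, *boin*); -ut when the stem ends in a vowel (*puwawa*, *fegi*).
Since the final sound of *lofosa* is /a/ (a vowel), it takes -ut, giving *lofosaut*.
*hiwaz* — final sound /z/ (a sibilant) → -eme → *hiwazeme*.

lofosaut, hiwazeme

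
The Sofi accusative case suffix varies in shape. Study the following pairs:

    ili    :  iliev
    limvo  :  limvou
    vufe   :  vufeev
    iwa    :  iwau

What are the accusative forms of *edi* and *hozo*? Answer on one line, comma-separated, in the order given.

ediev, hozou

Looking at the last vowel of each stem: -ev when the last vowel of the stem is a front vowel (*ili*, *vufe*); -u when the last vowel of the stem is a back vowel (*limvo*, *iwa*).
*edi* — last vowel /i/ (a front vowel) → -ev → *ediev*.
*hozo*: last vowel = /o/, a back vowel → -u → *hozou*.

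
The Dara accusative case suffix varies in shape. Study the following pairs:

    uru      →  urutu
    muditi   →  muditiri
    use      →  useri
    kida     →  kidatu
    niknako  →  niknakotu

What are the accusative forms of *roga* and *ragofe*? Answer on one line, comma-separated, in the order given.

rogatu, ragoferi

The pattern is front/back vowel harmony: -ri when the last vowel of the stem is a front vowel (*muditi*, *use*); -tu when the last vowel of the stem is a back vowel (*uru*, *kida*, *niknako*).
*roga*: last vowel = /a/, a back vowel → -tu → *rogatu*.
*ragofe*: last vowel = /e/, a front vowel → -ri → *ragoferi*.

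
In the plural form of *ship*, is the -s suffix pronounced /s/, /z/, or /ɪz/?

/s/

The stem *ship* ends in a voiceless non-sibilant consonant.
The plural suffix surfaces as /ɪz/ after sibilants, /s/ after other voiceless consonants, and /z/ after other voiced sounds.
So the plural -s on *ship* is pronounced /s/.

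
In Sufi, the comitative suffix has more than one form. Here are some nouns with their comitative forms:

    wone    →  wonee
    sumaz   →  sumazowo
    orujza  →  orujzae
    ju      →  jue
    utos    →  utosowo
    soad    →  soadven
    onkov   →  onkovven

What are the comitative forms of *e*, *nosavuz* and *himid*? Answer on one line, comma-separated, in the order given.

ee, nosavuzowo, himidven

The pattern is sibilance of the final sound: -owo when the stem ends in a sibilant (*sumaz*, *utos*); -ven when the stem ends in a non-sibilant consonant (*soad*, *onkov*); -e when the stem ends in a vowel (*wone*, *orujza*, *ju*).
*e* — final sound /e/ (a vowel) → -e → *ee*.
*nosavuz* — final sound /z/ (a sibilant) → -owo → *nosavuzowo*.
*himid* — final sound /d/ (a non-sibilant consonant) → -ven → *himidven*.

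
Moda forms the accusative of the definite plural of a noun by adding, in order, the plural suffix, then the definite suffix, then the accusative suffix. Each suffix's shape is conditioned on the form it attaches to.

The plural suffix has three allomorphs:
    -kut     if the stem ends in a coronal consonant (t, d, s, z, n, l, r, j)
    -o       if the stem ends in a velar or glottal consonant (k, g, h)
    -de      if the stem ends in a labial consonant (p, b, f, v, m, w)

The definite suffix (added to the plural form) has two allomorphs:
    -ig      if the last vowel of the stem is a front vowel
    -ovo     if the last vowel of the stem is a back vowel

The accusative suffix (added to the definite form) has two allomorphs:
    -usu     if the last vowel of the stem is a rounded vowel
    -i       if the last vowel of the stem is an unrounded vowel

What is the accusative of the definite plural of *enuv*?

The final consonant of *enuv* is /v/, which is labial, so the plural suffix is -de, giving *enuvde*.
The plural form *enuvde*: last vowel = /e/, a front vowel → -ig → *enuvdeig*.
The definite form *enuvdeig* — last vowel /i/ (an unrounded vowel) → -i → *enuvdeigi*.

enuvdeigi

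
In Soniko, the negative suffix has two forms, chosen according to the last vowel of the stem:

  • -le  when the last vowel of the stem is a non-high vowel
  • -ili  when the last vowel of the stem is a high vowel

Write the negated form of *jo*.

jole

*jo* — last vowel /o/ (a non-high vowel) → -le → *jole*.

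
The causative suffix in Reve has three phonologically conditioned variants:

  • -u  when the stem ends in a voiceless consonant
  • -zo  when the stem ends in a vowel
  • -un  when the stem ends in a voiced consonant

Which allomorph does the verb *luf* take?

*luf* — final sound /f/ (a voiceless consonant) → -u.

-u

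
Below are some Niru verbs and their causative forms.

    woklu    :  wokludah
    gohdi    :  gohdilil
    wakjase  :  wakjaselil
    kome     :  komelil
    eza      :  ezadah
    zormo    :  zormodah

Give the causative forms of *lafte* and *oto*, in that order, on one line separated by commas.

The alternation tracks the last vowel of the stem — -lil when the last vowel of the stem is a front vowel (*gohdi*, *wakjase*, *kome*); -dah when the last vowel of the stem is a back vowel (*woklu*, *eza*, *zormo*).
Since the last vowel of *lafte* is /e/ (a front vowel), it takes -lil, giving *laftelil*.
*oto*: last vowel = /o/, a back vowel → -dah → *otodah*.

laftelil, otodah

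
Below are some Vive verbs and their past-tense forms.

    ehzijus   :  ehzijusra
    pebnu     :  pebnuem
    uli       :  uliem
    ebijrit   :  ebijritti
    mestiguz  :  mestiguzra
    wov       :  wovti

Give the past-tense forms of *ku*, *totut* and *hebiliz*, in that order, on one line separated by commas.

kuem, totutti, hebilizra

The pattern is sibilance of the final sound: -ra when the stem ends in a sibilant (*ehzijus*, *mestiguz*); -ti when the stem ends in a non-sibilant consonant (*ebijrit*, *wov*); -em when the stem ends in a vowel (*pebnu*, *uli*).
*ku* — final sound /u/ (a vowel) → -em → *kuem*.
Since the final sound of *totut* is /t/ (a non-sibilant consonant), it takes -ti, giving *totutti*.
*hebiliz*: final sound = /z/, a sibilant → -ra → *hebilizra*.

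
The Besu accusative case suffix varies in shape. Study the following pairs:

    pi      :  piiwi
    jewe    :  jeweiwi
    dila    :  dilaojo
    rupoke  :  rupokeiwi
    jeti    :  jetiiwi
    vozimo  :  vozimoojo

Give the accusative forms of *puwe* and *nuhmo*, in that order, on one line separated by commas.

The suffix is conditioned by the last vowel: -iwi when the last vowel of the stem is a front vowel (*pi*, *jewe*, *rupoke*, *jeti*); -ojo when the last vowel of the stem is a back vowel (*dila*, *vozimo*).
*puwe* — last vowel /e/ (a front vowel) → -iwi → *puweiwi*.
Since the last vowel of *nuhmo* is /o/ (a back vowel), it takes -ojo, giving *nuhmoojo*.

puweiwi, nuhmoojo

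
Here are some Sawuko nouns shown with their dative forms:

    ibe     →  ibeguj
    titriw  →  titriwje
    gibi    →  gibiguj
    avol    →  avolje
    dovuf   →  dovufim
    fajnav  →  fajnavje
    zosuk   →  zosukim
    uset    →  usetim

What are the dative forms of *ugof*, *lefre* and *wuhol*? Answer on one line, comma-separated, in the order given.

Looking at the final sound of each stem: -im when the stem ends in a voiceless consonant (*dovuf*, *zosuk*, *uset*); -je when the stem ends in a voiced consonant (*titriw*, *avol*, *fajnav*); -guj when the stem ends in a vowel (*ibe*, *gibi*).
*ugof* — final sound /f/ (a voiceless consonant) → -im → *ugofim*.
*lefre* — final sound /e/ (a vowel) → -guj → *lefreguj*.
Since the final sound of *wuhol* is /l/ (a voiced consonant), it takes -je, giving *wuholje*.

ugofim, lefreguj, wuholje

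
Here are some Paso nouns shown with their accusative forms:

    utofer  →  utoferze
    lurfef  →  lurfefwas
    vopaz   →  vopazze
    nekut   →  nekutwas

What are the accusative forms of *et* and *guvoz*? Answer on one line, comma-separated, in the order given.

The alternation tracks the final consonant of the stem — -was when the stem ends in a voiceless consonant (*lurfef*, *nekut*); -ze when the stem ends in a voiced consonant (*utofer*, *vopaz*).
The final consonant of *et* is /t/, which is voiceless, so the suffix is -was, giving *etwas*.
*guvoz* — final consonant /z/ (voiced) → -ze → *guvozze*.

etwas, guvozze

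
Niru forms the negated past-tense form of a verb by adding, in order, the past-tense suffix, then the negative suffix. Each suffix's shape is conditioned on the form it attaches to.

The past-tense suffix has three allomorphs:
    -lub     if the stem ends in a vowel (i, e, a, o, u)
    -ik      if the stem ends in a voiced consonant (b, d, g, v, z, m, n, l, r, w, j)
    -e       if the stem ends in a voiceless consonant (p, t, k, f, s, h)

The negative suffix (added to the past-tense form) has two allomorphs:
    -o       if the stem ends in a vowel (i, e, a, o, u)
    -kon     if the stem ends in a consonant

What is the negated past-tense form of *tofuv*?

*tofuv* — final sound /v/ (a voiced consonant) → -ik → *tofuvik*.
The past-tense form *tofuvik*: final sound = /k/, a consonant → -kon → *tofuvikkon*.

tofuvikkon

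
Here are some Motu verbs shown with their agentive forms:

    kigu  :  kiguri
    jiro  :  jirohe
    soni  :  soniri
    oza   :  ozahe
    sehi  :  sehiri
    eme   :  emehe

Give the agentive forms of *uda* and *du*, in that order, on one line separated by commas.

udahe, duri

The pattern is height harmony: -ri when the last vowel of the stem is a high vowel (*kigu*, *soni*, *sehi*); -he when the last vowel of the stem is a non-high vowel (*jiro*, *oza*, *eme*).
The last vowel of *uda* is /a/, which is a non-high vowel, so the suffix is -he, giving *udahe*.
The last vowel of *du* is /u/, which is a high vowel, so the suffix is -ri, giving *duri*.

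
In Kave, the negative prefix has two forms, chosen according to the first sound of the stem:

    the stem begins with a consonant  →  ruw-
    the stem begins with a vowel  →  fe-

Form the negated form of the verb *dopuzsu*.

ruwdopuzsu

*dopuzsu* — first sound /d/ (a consonant) → ruw- → *ruwdopuzsu*.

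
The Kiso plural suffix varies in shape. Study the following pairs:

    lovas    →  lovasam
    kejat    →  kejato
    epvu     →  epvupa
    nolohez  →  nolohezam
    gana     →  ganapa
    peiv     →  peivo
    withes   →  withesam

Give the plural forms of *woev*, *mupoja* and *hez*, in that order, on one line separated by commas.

woevo, mupojapa, hezam

Looking at the final sound of each stem: -am when the stem ends in a sibilant (*lovas*, *nolohez*, *withes*); -o when the stem ends in a non-sibilant consonant (*kejat*, *peiv*); -pa when the stem ends in a vowel (*epvu*, *gana*).
Since the final sound of *woev* is /v/ (a non-sibilant consonant), it takes -o, giving *woevo*.
*mupoja*: final sound = /a/, a vowel → -pa → *mupojapa*.
*hez* — final sound /z/ (a sibilant) → -am → *hezam*.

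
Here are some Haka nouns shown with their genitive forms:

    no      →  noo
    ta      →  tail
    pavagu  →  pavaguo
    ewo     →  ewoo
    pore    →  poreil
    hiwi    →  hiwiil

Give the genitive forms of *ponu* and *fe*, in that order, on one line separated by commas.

Looking at the last vowel of each stem: -o when the last vowel of the stem is a rounded vowel (*no*, *pavagu*, *ewo*); -il when the last vowel of the stem is an unrounded vowel (*ta*, *pore*, *hiwi*).
*ponu*: last vowel = /u/, a rounded vowel → -o → *ponuo*.
*fe* — last vowel /e/ (an unrounded vowel) → -il → *feil*.

ponuo, feil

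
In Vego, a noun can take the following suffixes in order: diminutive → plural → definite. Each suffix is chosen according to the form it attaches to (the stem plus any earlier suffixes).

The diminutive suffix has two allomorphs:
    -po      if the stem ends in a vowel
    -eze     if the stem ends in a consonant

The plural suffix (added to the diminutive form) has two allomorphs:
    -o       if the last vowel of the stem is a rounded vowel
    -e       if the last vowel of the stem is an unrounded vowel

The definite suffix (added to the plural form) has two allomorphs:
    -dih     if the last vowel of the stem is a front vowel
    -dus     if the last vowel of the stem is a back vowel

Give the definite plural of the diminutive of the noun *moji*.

mojipoodus

*moji* — final sound /i/ (a vowel) → -po → *mojipo*.
The diminutive form *mojipo* — last vowel /o/ (a rounded vowel) → -o → *mojipoo*.
The plural form *mojipoo* — last vowel /o/ (a back vowel) → -dus → *mojipoodus*.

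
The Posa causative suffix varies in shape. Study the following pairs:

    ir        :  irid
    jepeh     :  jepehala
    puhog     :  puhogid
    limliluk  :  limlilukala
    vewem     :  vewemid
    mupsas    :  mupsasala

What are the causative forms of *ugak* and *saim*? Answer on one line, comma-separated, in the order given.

ugakala, saimid

The suffix is conditioned by the final consonant: -ala when the stem ends in a voiceless consonant (*jepeh*, *limliluk*, *mupsas*); -id when the stem ends in a voiced consonant (*ir*, *puhog*, *vewem*).
*ugak*: final consonant = /k/, voiceless → -ala → *ugakala*.
Since the final consonant of *saim* is /m/ (voiced), it takes -id, giving *saimid*.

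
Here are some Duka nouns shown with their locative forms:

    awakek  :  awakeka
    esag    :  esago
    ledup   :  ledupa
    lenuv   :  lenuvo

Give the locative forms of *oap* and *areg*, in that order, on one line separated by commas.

oapa, arego

The alternation tracks the final consonant of the stem — -a when the stem ends in a voiceless consonant (*awakek*, *ledup*); -o when the stem ends in a voiced consonant (*esag*, *lenuv*).
*oap* — final consonant /p/ (voiceless) → -a → *oapa*.
*areg*: final consonant = /g/, voiced → -o → *arego*.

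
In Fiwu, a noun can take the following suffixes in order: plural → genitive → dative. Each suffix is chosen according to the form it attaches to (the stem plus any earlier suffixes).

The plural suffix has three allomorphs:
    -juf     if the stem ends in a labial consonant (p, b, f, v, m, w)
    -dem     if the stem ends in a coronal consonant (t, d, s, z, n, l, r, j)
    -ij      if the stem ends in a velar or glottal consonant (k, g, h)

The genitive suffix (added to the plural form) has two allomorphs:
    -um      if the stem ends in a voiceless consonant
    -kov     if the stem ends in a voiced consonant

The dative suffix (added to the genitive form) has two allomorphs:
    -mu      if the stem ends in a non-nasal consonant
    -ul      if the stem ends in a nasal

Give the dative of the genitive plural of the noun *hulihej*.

hulihejdemkovmu

The final consonant of *hulihej* is /j/, which is coronal, so the plural suffix is -dem, giving *hulihejdem*.
The plural form *hulihejdem* — final consonant /m/ (voiced) → -kov → *hulihejdemkov*.
The final consonant of the genitive form *hulihejdemkov* is /v/, which is non-nasal, so the dative suffix is -mu, giving *hulihejdemkovmu*.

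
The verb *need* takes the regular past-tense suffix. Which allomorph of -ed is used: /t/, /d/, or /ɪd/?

The stem *need* ends in /t/ or /d/.
The -ed suffix is realized as /ɪd/ after /t, d/; as /t/ after other voiceless consonants; and as /d/ after other voiced sounds.
So -ed on *need* is pronounced /ɪd/.

/ɪd/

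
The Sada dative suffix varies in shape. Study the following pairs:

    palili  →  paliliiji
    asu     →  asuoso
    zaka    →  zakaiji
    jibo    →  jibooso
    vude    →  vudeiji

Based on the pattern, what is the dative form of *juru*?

juruoso

The suffix is conditioned by the last vowel: -oso when the last vowel of the stem is a rounded vowel (*asu*, *jibo*); -iji when the last vowel of the stem is an unrounded vowel (*palili*, *zaka*, *vude*).
*juru*: last vowel = /u/, a rounded vowel → -oso → *juruoso*.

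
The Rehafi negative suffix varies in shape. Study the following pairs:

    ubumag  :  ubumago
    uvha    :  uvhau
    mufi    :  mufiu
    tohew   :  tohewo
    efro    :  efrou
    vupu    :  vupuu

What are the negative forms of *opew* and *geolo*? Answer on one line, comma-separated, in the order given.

The pattern is consonant vs. vowel: -o when the stem ends in a consonant (*ubumag*, *tohew*); -u when the stem ends in a vowel (*uvha*, *mufi*, *efro*, *vupu*).
Since the final sound of *opew* is /w/ (a consonant), it takes -o, giving *opewo*.
*geolo* — final sound /o/ (a vowel) → -u → *geolou*.

opewo, geolou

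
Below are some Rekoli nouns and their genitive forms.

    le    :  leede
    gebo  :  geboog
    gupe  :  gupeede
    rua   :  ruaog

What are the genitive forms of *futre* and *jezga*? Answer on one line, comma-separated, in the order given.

futreede, jezgaog

The pattern is front/back vowel harmony: -ede when the last vowel of the stem is a front vowel (*le*, *gupe*); -og when the last vowel of the stem is a back vowel (*gebo*, *rua*).
*futre*: last vowel = /e/, a front vowel → -ede → *futreede*.
*jezga* — last vowel /a/ (a back vowel) → -og → *jezgaog*.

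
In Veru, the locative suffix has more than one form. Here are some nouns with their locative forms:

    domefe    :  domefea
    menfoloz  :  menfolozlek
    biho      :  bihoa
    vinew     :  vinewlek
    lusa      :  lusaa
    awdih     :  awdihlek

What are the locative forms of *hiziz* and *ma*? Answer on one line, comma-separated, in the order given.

hizizlek, maa

The pattern is consonant vs. vowel: -lek when the stem ends in a consonant (*menfoloz*, *vinew*, *awdih*); -a when the stem ends in a vowel (*domefe*, *biho*, *lusa*).
*hiziz*: final sound = /z/, a consonant → -lek → *hizizlek*.
The final sound of *ma* is /a/, which is a vowel, so the suffix is -a, giving *maa*.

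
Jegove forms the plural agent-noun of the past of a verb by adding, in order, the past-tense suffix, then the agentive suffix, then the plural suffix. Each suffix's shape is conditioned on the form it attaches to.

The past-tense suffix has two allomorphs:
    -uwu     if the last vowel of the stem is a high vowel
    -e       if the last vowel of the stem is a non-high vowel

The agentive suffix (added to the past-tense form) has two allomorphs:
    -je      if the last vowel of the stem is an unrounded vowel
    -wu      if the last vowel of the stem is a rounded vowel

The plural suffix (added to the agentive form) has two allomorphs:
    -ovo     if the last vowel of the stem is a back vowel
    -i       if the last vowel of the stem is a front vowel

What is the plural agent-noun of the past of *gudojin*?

*gudojin*: last vowel = /i/, a high vowel → -uwu → *gudojinuwu*.
The last vowel of the past-tense form *gudojinuwu* is /u/, which is a rounded vowel, so the agentive suffix is -wu, giving *gudojinuwuwu*.
The agentive form *gudojinuwuwu*: last vowel = /u/, a back vowel → -ovo → *gudojinuwuwuovo*.

gudojinuwuwuovo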